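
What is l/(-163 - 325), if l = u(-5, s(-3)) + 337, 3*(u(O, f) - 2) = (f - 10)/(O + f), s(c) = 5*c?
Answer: -4073/5856 ≈ -0.69553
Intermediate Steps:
u(O, f) = 2 + (-10 + f)/(3*(O + f)) (u(O, f) = 2 + ((f - 10)/(O + f))/3 = 2 + ((-10 + f)/(O + f))/3 = 2 + (-10 + f)/(3*(O + f)))
l = 4073/12 (l = (-10 + 6*(-5) + 7*(5*(-3)))/(3*(-5 + 5*(-3))) + 337 = (-10 - 30 + 7*(-15))/(3*(-5 - 15)) + 337 = (⅓)*(-10 - 30 - 105)/(-20) + 337 = (⅓)*(-1/20)*(-145) + 337 = 29/12 + 337 = 4073/12 ≈ 339.42)
l/(-163 - 325) = 4073/(12*(-163 - 325)) = (4073/12)/(-488) = (4073/12)*(-1/488) = -4073/5856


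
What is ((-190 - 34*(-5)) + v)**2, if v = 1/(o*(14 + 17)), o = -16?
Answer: 98426241/246016 ≈ 400.08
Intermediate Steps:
v = -1/496 (v = 1/(-16*(14 + 17)) = 1/(-16*31) = 1/(-496) = -1/496 ≈ -0.0020161)
((-190 - 34*(-5)) + v)**2 = ((-190 - 34*(-5)) - 1/496)**2 = ((-190 - 1*(-170)) - 1/496)**2 = ((-190 + 170) - 1/496)**2 = (-20 - 1/496)**2 = (-9921/496)**2 = 98426241/246016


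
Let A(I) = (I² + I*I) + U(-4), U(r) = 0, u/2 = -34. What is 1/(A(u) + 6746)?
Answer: 1/15994 ≈ 6.2523e-5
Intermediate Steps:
u = -68 (u = 2*(-34) = -68)
A(I) = 2*I² (A(I) = (I² + I*I) + 0 = (I² + I²) + 0 = 2*I² + 0 = 2*I²)
1/(A(u) + 6746) = 1/(2*(-68)² + 6746) = 1/(2*4624 + 6746) = 1/(9248 + 6746) = 1/15994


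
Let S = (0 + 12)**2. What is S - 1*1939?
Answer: -1795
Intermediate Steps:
S = 144 (S = 12**2 = 144)
S - 1*1939 = 144 - 1*1939 = 144 - 1939 = -1795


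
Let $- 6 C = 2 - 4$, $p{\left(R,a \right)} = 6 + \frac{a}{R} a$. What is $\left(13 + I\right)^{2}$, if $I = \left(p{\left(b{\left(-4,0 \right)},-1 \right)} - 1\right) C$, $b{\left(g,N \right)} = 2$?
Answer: $\frac{7921}{36} \approx 220.03$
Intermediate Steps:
$p{\left(R,a \right)} = 6 + \frac{a^{2}}{R}$
$C = \frac{1}{3}$ ($C = - \frac{2 - 4}{6} = \left(- \frac{1}{6}\right) \left(-2\right) = \frac{1}{3} \approx 0.33333$)
$I = \frac{11}{6}$ ($I = \left(\left(6 + \frac{\left(-1\right)^{2}}{2}\right) - 1\right) \frac{1}{3} = \left(\left(6 + \frac{1}{2} \cdot 1\right) - 1\right) \frac{1}{3} = \left(\left(6 + \frac{1}{2}\right) - 1\right) \frac{1}{3} = \left(\frac{13}{2} - 1\right) \frac{1}{3} = \frac{11}{2} \cdot \frac{1}{3} = \frac{11}{6} \approx 1.8333$)
$\left(13 + I\right)^{2} = \left(13 + \frac{11}{6}\right)^{2} = \left(\frac{89}{6}\right)^{2} = \frac{7921}{36}$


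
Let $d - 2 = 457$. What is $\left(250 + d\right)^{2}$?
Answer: $502681$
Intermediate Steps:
$d = 459$ ($d = 2 + 457 = 459$)
$\left(250 + d\right)^{2} = \left(250 + 459\right)^{2} = 709^{2} = 502681$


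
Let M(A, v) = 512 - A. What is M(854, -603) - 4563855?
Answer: -4564197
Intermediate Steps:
M(854, -603) - 4563855 = (512 - 1*854) - 4563855 = (512 - 854) - 4563855 = -342 - 4563855 = -4564197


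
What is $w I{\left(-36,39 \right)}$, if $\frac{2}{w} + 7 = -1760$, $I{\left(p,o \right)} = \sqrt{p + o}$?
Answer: $- \frac{2 \sqrt{3}}{1767} \approx -0.0019604$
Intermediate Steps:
$I{\left(p,o \right)} = \sqrt{o + p}$
$w = - \frac{2}{1767}$ ($w = \frac{2}{-7 - 1760} = \frac{2}{-1767} = 2 \left(- \frac{1}{1767}\right) = - \frac{2}{1767} \approx -0.0011319$)
$w I{\left(-36,39 \right)} = - \frac{2 \sqrt{39 - 36}}{1767} = - \frac{2 \sqrt{3}}{1767}$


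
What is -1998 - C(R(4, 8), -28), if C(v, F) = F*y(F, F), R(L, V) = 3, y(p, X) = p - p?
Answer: -1998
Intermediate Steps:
y(p, X) = 0
C(v, F) = 0 (C(v, F) = F*0 = 0)
-1998 - C(R(4, 8), -28) = -1998 - 1*0 = -1998 + 0 = -1998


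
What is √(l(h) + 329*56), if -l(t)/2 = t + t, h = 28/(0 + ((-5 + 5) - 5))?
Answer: 6*√12810/5 ≈ 135.82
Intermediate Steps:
h = -28/5 (h = 28/(0 + (0 - 5)) = 28/(0 - 5) = 28/(-5) = -⅕*28 = -28/5 ≈ -5.6000)
l(t) = -4*t (l(t) = -2*(t + t) = -4*t)
√(l(h) + 329*56) = √(-4*(-28/5) + 329*56) = √(112/5 + 18424) = √(92232/5) = 6*√12810/5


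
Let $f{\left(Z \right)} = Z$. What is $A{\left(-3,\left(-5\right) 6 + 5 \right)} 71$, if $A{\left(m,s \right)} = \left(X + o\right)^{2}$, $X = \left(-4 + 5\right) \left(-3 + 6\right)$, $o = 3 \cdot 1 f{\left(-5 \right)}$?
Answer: $10224$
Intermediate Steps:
$o = -15$ ($o = 3 \cdot 1 \left(-5\right) = 3 \left(-5\right) = -15$)
$X = 3$ ($X = 1 \cdot 3 = 3$)
$A{\left(m,s \right)} = 144$ ($A{\left(m,s \right)} = \left(3 - 15\right)^{2} = \left(-12\right)^{2} = 144$)
$A{\left(-3,\left(-5\right) 6 + 5 \right)} 71 = 144 \cdot 71 = 10224$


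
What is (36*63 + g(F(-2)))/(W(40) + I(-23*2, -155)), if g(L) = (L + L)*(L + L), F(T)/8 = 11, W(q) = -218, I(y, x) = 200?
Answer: -16622/9 ≈ -1846.9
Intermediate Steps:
F(T) = 88 (F(T) = 8*11 = 88)
g(L) = 4*L² (g(L) = (2*L)*(2*L) = 4*L²)
(36*63 + g(F(-2)))/(W(40) + I(-23*2, -155)) = (36*63 + 4*88²)/(-218 + 200) = (2268 + 4*7744)/(-18) = (2268 + 30976)*(-1/18) = 33244*(-1/18) = -16622/9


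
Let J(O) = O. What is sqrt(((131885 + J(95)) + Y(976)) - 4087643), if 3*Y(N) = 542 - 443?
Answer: I*sqrt(3955630) ≈ 1988.9*I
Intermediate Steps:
Y(N) = 33 (Y(N) = (542 - 443)/3 = (1/3)*99 = 33)
sqrt(((131885 + J(95)) + Y(976)) - 4087643) = sqrt(((131885 + 95) + 33) - 4087643) = sqrt((131980 + 33) - 4087643) = sqrt(132013 - 4087643) = sqrt(-3955630) = I*sqrt(3955630)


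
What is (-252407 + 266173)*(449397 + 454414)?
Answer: 12441862226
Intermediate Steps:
(-252407 + 266173)*(449397 + 454414) = 13766*903811 = 12441862226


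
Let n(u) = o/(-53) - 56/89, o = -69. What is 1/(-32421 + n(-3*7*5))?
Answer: -4717/152926684 ≈ -3.0845e-5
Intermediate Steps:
n(u) = 3173/4717 (n(u) = -69/(-53) - 56/89 = -69*(-1/53) - 56*1/89 = 69/53 - 56/89 = 3173/4717)
1/(-32421 + n(-3*7*5)) = 1/(-32421 + 3173/4717) = 1/(-152926684/4717) = -4717/152926684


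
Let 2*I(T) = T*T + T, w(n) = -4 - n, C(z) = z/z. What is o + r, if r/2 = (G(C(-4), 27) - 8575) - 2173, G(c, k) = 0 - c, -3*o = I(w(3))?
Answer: -21505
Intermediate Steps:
C(z) = 1
I(T) = T/2 + T²/2 (I(T) = (T*T + T)/2 = (T² + T)/2 = (T + T²)/2 = T/2 + T²/2)
o = -7 (o = -(-4 - 1*3)*(1 + (-4 - 1*3))/6 = -(-4 - 3)*(1 + (-4 - 3))/6 = -(-7)*(1 - 7)/6 = -(-7)*(-6)/6 = -⅓*21 = -7)
G(c, k) = -c
r = -21498 (r = 2*((-1*1 - 8575) - 2173) = 2*((-1 - 8575) - 2173) = 2*(-8576 - 2173) = 2*(-10749) = -21498)
o + r = -7 - 21498 = -21505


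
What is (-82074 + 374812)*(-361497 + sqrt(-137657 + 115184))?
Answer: -105823908786 + 878214*I*sqrt(2497) ≈ -1.0582e+11 + 4.3884e+7*I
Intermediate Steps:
(-82074 + 374812)*(-361497 + sqrt(-137657 + 115184)) = 292738*(-361497 + sqrt(-22473)) = 292738*(-361497 + 3*I*sqrt(2497)) = -105823908786 + 878214*I*sqrt(2497)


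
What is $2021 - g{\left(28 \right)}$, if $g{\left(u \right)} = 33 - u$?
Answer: $2016$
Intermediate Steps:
$2021 - g{\left(28 \right)} = 2021 - \left(33 - 28\right) = 2021 - 5 = 2016$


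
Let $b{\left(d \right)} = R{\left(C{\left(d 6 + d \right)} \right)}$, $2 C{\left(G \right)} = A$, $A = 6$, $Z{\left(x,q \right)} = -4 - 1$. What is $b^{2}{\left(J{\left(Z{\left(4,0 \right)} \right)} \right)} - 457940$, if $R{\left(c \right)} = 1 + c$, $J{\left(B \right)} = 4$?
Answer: $-457924$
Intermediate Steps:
$Z{\left(x,q \right)} = -5$
$C{\left(G \right)} = 3$ ($C{\left(G \right)} = \frac{1}{2} \cdot 6 = 3$)
$b{\left(d \right)} = 4$ ($b{\left(d \right)} = 1 + 3 = 4$)
$b^{2}{\left(J{\left(Z{\left(4,0 \right)} \right)} \right)} - 457940 = 4^{2} - 457940 = 16 - 457940 = -457924$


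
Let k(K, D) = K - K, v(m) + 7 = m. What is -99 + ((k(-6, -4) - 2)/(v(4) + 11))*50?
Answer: -223/2 ≈ -111.50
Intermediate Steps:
v(m) = -7 + m
k(K, D) = 0
-99 + ((k(-6, -4) - 2)/(v(4) + 11))*50 = -99 + ((0 - 2)/((-7 + 4) + 11))*50 = -99 - 2/(-3 + 11)*50 = -99 - 2/8*50 = -99 - 2*⅛*50 = -99 - ¼*50 = -99 - 25/2 = -223/2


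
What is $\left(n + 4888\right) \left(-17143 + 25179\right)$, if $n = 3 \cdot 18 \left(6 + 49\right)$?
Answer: $63146888$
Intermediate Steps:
$n = 2970$ ($n = 54 \cdot 55 = 2970$)
$\left(n + 4888\right) \left(-17143 + 25179\right) = \left(2970 + 4888\right) \left(-17143 + 25179\right) = 7858 \cdot 8036 = 63146888$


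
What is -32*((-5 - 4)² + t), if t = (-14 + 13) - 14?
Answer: -2112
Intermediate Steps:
t = -15 (t = -1 - 14 = -15)
-32*((-5 - 4)² + t) = -32*((-5 - 4)² - 15) = -32*((-9)² - 15) = -32*(81 - 15) = -32*66 = -2112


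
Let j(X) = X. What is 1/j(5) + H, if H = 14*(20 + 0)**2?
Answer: 28001/5 ≈ 5600.2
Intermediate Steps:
H = 5600 (H = 14*20**2 = 14*400 = 5600)
1/j(5) + H = 1/5 + 5600 = 28001/5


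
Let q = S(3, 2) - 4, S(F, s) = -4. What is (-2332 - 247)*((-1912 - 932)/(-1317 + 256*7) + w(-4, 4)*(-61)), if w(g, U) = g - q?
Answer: 306240776/475 ≈ 6.4472e+5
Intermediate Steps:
q = -8 (q = -4 - 4 = -8)
w(g, U) = 8 + g (w(g, U) = g - 1*(-8) = g + 8 = 8 + g)
(-2332 - 247)*((-1912 - 932)/(-1317 + 256*7) + w(-4, 4)*(-61)) = (-2332 - 247)*((-1912 - 932)/(-1317 + 256*7) + (8 - 4)*(-61)) = -2579*(-2844/(-1317 + 1792) + 4*(-61)) = -2579*(-2844/475 - 244) = -2579*(-118744/475) = 306240776/475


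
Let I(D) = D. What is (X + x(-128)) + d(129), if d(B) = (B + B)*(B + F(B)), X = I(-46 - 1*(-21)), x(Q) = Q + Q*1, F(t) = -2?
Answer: 32485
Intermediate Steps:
x(Q) = 2*Q (x(Q) = Q + Q = 2*Q)
X = -25 (X = -46 - 1*(-21) = -46 + 21 = -25)
d(B) = 2*B*(-2 + B) (d(B) = (B + B)*(B - 2) = (2*B)*(-2 + B) = 2*B*(-2 + B))
(X + x(-128)) + d(129) = (-25 + 2*(-128)) + 2*129*(-2 + 129) = (-25 - 256) + 2*129*127 = -281 + 32766 = 32485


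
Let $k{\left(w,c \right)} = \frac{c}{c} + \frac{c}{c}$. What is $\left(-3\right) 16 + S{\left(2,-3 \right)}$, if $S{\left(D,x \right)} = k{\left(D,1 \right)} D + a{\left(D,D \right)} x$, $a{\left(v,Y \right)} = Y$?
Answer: $-50$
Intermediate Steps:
$k{\left(w,c \right)} = 2$ ($k{\left(w,c \right)} = 1 + 1 = 2$)
$S{\left(D,x \right)} = 2 D + D x$
$\left(-3\right) 16 + S{\left(2,-3 \right)} = \left(-3\right) 16 + 2 \left(2 - 3\right) = -48 + 2 \left(-1\right) = -48 - 2 = -50$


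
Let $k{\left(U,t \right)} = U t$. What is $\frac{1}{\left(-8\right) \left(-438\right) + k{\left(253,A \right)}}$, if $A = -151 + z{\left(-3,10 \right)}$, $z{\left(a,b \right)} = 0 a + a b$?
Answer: $- \frac{1}{42289} \approx -2.3647 \cdot 10^{-5}$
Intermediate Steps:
$z{\left(a,b \right)} = a b$ ($z{\left(a,b \right)} = 0 + a b = a b$)
$A = -181$ ($A = -151 - 30 = -181$)
$\frac{1}{\left(-8\right) \left(-438\right) + k{\left(253,A \right)}} = \frac{1}{\left(-8\right) \left(-438\right) + 253 \left(-181\right)} = \frac{1}{3504 - 45793} = \frac{1}{-42289} = - \frac{1}{42289}$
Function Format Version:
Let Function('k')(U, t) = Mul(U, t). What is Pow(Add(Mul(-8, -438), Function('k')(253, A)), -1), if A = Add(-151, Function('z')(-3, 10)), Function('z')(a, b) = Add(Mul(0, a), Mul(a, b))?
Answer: Rational(-1, 42289) ≈ -2.3647e-5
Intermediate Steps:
Function('z')(a, b) = Mul(a, b) (Function('z')(a, b) = Add(0, Mul(a, b)) = Mul(a, b))
A = -181 (A = Add(-151, Mul(-3, 10)) = Add(-151, -30) = -181)
Pow(Add(Mul(-8, -438), Function('k')(253, A)), -1) = Pow(Add(Mul(-8, -438), Mul(253, -181)), -1) = Pow(Add(3504, -45793), -1) = Pow(-42289, -1) = Rational(-1, 42289)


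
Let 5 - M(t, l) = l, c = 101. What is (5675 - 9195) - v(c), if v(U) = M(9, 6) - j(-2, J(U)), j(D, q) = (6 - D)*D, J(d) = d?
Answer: -3535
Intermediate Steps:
j(D, q) = D*(6 - D)
M(t, l) = 5 - l
v(U) = 15 (v(U) = (5 - 1*6) - (-2)*(6 - 1*(-2)) = (5 - 6) - (-2)*(6 + 2) = -1 - (-2)*8 = -1 - 1*(-16) = -1 + 16 = 15)
(5675 - 9195) - v(c) = (5675 - 9195) - 1*15 = -3520 - 15 = -3535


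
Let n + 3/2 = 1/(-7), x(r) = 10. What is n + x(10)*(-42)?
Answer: -5903/14 ≈ -421.64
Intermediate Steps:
n = -23/14 (n = -3/2 + 1/(-7) = -3/2 - 1/7 = -23/14 ≈ -1.6429)
n + x(10)*(-42) = -23/14 + 10*(-42) = -23/14 - 420 = -5903/14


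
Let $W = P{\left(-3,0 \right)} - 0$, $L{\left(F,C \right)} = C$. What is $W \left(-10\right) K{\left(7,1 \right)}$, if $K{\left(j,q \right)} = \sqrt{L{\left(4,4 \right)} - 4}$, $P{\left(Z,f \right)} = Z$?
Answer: $0$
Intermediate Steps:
$W = -3$ ($W = -3 - 0 = -3 + 0 = -3$)
$K{\left(j,q \right)} = 0$ ($K{\left(j,q \right)} = \sqrt{4 - 4} = \sqrt{0} = 0$)
$W \left(-10\right) K{\left(7,1 \right)} = \left(-3\right) \left(-10\right) 0 = 30 \cdot 0 = 0$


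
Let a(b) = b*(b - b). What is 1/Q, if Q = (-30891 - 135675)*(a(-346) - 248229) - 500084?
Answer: 1/41346011530 ≈ 2.4186e-11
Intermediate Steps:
a(b) = 0 (a(b) = b*0 = 0)
Q = 41346011530 (Q = (-30891 - 135675)*(0 - 248229) - 500084 = -166566*(-248229) - 500084 = 41346511614 - 500084 = 41346011530)
1/Q = 1/41346011530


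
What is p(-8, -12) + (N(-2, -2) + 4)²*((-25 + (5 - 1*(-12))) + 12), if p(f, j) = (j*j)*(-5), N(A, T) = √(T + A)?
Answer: -672 + 64*I ≈ -672.0 + 64.0*I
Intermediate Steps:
N(A, T) = √(A + T)
p(f, j) = -5*j² (p(f, j) = j²*(-5) = -5*j²)
p(-8, -12) + (N(-2, -2) + 4)²*((-25 + (5 - 1*(-12))) + 12) = -5*(-12)² + (√(-2 - 2) + 4)²*((-25 + (5 - 1*(-12))) + 12) = -5*144 + (√(-4) + 4)²*((-25 + (5 + 12)) + 12) = -720 + (2*I + 4)²*((-25 + 17) + 12) = -720 + (4 + 2*I)²*(-8 + 12) = -720 + (4 + 2*I)²*4 = -720 + 4*(4 + 2*I)²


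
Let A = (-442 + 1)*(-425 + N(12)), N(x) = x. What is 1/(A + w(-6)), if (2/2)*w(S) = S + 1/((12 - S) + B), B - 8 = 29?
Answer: 55/10016986 ≈ 5.4907e-6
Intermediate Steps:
B = 37 (B = 8 + 29 = 37)
w(S) = S + 1/(49 - S) (w(S) = S + 1/((12 - S) + 37) = S + 1/(49 - S))
A = 182133 (A = (-442 + 1)*(-425 + 12) = -441*(-413) = 182133)
1/(A + w(-6)) = 1/(182133 + (1 - 1*(-6)**2 + 49*(-6))/(49 - 1*(-6))) = 1/(182133 + (1 - 1*36 - 294)/(49 + 6)) = 1/(182133 + (1 - 36 - 294)/55) = 1/(182133 + (1/55)*(-329)) = 1/(182133 - 329/55) = 1/(10016986/55) = 55/10016986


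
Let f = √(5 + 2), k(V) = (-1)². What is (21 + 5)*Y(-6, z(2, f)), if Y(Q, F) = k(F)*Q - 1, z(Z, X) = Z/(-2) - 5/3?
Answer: -182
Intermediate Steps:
k(V) = 1
f = √7 ≈ 2.6458
z(Z, X) = -5/3 - Z/2 (z(Z, X) = Z*(-½) - 5*⅓ = -Z/2 - 5/3 = -5/3 - Z/2)
Y(Q, F) = -1 + Q (Y(Q, F) = 1*Q - 1 = Q - 1 = -1 + Q)
(21 + 5)*Y(-6, z(2, f)) = (21 + 5)*(-1 - 6) = 26*(-7) = -182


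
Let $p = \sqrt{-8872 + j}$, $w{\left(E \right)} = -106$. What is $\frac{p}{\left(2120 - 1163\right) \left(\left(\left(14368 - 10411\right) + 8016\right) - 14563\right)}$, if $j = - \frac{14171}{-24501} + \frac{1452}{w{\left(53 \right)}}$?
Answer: $- \frac{i \sqrt{14982443347722087}}{3218632422390} \approx - 3.8029 \cdot 10^{-5} i$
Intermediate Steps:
$j = - \frac{17036663}{1298553}$ ($j = - \frac{14171}{-24501} + \frac{1452}{-106} = \left(-14171\right) \left(- \frac{1}{24501}\right) + 1452 \left(- \frac{1}{106}\right) = \frac{14171}{24501} - \frac{726}{53} = - \frac{17036663}{1298553} \approx -13.12$)
$p = \frac{i \sqrt{14982443347722087}}{1298553}$ ($p = \sqrt{-8872 - \frac{17036663}{1298553}} = \sqrt{- \frac{11537798879}{1298553}} = \frac{i \sqrt{14982443347722087}}{1298553} \approx 94.261 i$)
$\frac{p}{\left(2120 - 1163\right) \left(\left(\left(14368 - 10411\right) + 8016\right) - 14563\right)} = \frac{\frac{1}{1298553} i \sqrt{14982443347722087}}{\left(2120 - 1163\right) \left(\left(\left(14368 - 10411\right) + 8016\right) - 14563\right)} = \frac{\frac{1}{1298553} i \sqrt{14982443347722087}}{957 \left(\left(3957 + 8016\right) - 14563\right)} = \frac{\frac{1}{1298553} i \sqrt{14982443347722087}}{957 \left(11973 - 14563\right)} = \frac{\frac{1}{1298553} i \sqrt{14982443347722087}}{957 \left(-2590\right)} = \frac{\frac{1}{1298553} i \sqrt{14982443347722087}}{-2478630} = \frac{i \sqrt{14982443347722087}}{1298553} \left(- \frac{1}{2478630}\right) = - \frac{i \sqrt{14982443347722087}}{3218632422390}$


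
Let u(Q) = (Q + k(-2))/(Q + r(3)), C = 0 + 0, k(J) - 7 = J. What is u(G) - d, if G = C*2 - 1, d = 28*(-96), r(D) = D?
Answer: 2690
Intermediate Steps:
k(J) = 7 + J
C = 0
d = -2688
G = -1 (G = 0*2 - 1 = 0 - 1 = -1)
u(Q) = (5 + Q)/(3 + Q) (u(Q) = (Q + (7 - 2))/(Q + 3) = (Q + 5)/(3 + Q) = (5 + Q)/(3 + Q))
u(G) - d = (5 - 1)/(3 - 1) - 1*(-2688) = 4/2 + 2688 = (½)*4 + 2688 = 2 + 2688 = 2690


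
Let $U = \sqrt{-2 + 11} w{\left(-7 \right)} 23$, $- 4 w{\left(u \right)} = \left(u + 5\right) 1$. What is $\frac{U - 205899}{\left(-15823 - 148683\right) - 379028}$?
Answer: $\frac{137243}{362356} \approx 0.37875$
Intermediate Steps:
$w{\left(u \right)} = - \frac{5}{4} - \frac{u}{4}$ ($w{\left(u \right)} = - \frac{\left(u + 5\right) 1}{4} = - \frac{\left(5 + u\right) 1}{4} = - \frac{5 + u}{4} = - \frac{5}{4} - \frac{u}{4}$)
$U = \frac{69}{2}$ ($U = \sqrt{-2 + 11} \left(- \frac{5}{4} - - \frac{7}{4}\right) 23 = \sqrt{9} \left(- \frac{5}{4} + \frac{7}{4}\right) 23 = 3 \cdot \frac{1}{2} \cdot 23 = \frac{3}{2} \cdot 23 = \frac{69}{2} \approx 34.5$)
$\frac{U - 205899}{\left(-15823 - 148683\right) - 379028} = \frac{\frac{69}{2} - 205899}{\left(-15823 - 148683\right) - 379028} = - \frac{411729}{2 \left(-164506 - 379028\right)} = - \frac{411729}{2 \left(-543534\right)} = \left(- \frac{411729}{2}\right) \left(- \frac{1}{543534}\right) = \frac{137243}{362356}$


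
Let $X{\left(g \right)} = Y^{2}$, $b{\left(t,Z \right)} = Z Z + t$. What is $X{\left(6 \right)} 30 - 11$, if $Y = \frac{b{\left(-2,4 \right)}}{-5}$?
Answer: $\frac{1121}{5} \approx 224.2$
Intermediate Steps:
$b{\left(t,Z \right)} = t + Z^{2}$ ($b{\left(t,Z \right)} = Z^{2} + t = t + Z^{2}$)
$Y = - \frac{14}{5}$ ($Y = \frac{-2 + 4^{2}}{-5} = \left(-2 + 16\right) \left(- \frac{1}{5}\right) = 14 \left(- \frac{1}{5}\right) = - \frac{14}{5} \approx -2.8$)
$X{\left(g \right)} = \frac{196}{25}$ ($X{\left(g \right)} = \left(- \frac{14}{5}\right)^{2} = \frac{196}{25}$)
$X{\left(6 \right)} 30 - 11 = \frac{196}{25} \cdot 30 - 11 = \frac{1176}{5} - 11 = \frac{1121}{5}$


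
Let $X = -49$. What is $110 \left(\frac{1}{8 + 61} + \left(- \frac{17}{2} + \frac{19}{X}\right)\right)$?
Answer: $- \frac{3300055}{3381} \approx -976.06$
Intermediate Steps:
$110 \left(\frac{1}{8 + 61} + \left(- \frac{17}{2} + \frac{19}{X}\right)\right) = 110 \left(\frac{1}{8 + 61} + \left(- \frac{17}{2} + \frac{19}{-49}\right)\right) = 110 \left(\frac{1}{69} + \left(\left(-17\right) \frac{1}{2} + 19 \left(- \frac{1}{49}\right)\right)\right) = 110 \left(\frac{1}{69} - \frac{871}{98}\right) = 110 \left(- \frac{60001}{6762}\right) = - \frac{3300055}{3381}$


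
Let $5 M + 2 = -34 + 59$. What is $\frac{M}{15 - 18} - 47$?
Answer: $- \frac{728}{15} \approx -48.533$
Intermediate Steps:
$M = \frac{23}{5}$ ($M = - \frac{2}{5} + \frac{-34 + 59}{5} = - \frac{2}{5} + \frac{1}{5} \cdot 25 = - \frac{2}{5} + 5 = \frac{23}{5} \approx 4.6$)
$\frac{M}{15 - 18} - 47 = \frac{23}{5 \left(15 - 18\right)} - 47 = \frac{23}{5 \left(-3\right)} - 47 = \frac{23}{5} \left(- \frac{1}{3}\right) - 47 = - \frac{23}{15} - 47 = - \frac{728}{15}$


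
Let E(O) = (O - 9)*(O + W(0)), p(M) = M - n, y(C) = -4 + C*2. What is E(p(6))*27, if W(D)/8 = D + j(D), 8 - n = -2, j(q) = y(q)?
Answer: 12636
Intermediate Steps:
y(C) = -4 + 2*C
j(q) = -4 + 2*q
n = 10 (n = 8 - 1*(-2) = 8 + 2 = 10)
p(M) = -10 + M (p(M) = M - 1*10 = M - 10 = -10 + M)
W(D) = -32 + 24*D (W(D) = 8*(D + (-4 + 2*D)) = 8*(-4 + 3*D) = -32 + 24*D)
E(O) = (-32 + O)*(-9 + O) (E(O) = (O - 9)*(O + (-32 + 24*0)) = (-9 + O)*(O + (-32 + 0)) = (-9 + O)*(O - 32) = (-9 + O)*(-32 + O) = (-32 + O)*(-9 + O))
E(p(6))*27 = (288 + (-10 + 6)² - 41*(-10 + 6))*27 = (288 + (-4)² - 41*(-4))*27 = (288 + 16 + 164)*27 = 468*27 = 12636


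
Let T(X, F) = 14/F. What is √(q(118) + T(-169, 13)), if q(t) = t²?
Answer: 3*√261482/13 ≈ 118.00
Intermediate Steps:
√(q(118) + T(-169, 13)) = √(118² + 14/13) = √(13924 + 14*(1/13)) = √(13924 + 14/13) = √(181026/13) = 3*√261482/13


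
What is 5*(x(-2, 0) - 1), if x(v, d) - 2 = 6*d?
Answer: 5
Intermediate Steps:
x(v, d) = 2 + 6*d
5*(x(-2, 0) - 1) = 5*((2 + 6*0) - 1) = 5*((2 + 0) - 1) = 5*(2 - 1) = 5*1 = 5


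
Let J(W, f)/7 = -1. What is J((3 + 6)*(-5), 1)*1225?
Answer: -8575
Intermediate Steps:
J(W, f) = -7 (J(W, f) = 7*(-1) = -7)
J((3 + 6)*(-5), 1)*1225 = -7*1225 = -8575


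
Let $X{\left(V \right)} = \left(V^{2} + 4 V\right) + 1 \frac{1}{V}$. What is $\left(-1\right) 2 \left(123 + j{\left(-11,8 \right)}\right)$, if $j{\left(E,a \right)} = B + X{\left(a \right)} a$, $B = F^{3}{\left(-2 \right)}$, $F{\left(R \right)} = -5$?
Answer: $-1534$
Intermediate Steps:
$X{\left(V \right)} = \frac{1}{V} + V^{2} + 4 V$ ($X{\left(V \right)} = \left(V^{2} + 4 V\right) + \frac{1}{V} = \frac{1}{V} + V^{2} + 4 V$)
$B = -125$ ($B = \left(-5\right)^{3} = -125$)
$j{\left(E,a \right)} = -124 + a^{2} \left(4 + a\right)$ ($j{\left(E,a \right)} = -125 + \frac{1 + a^{2} \left(4 + a\right)}{a} a = -125 + \left(1 + a^{2} \left(4 + a\right)\right) = -124 + a^{2} \left(4 + a\right)$)
$\left(-1\right) 2 \left(123 + j{\left(-11,8 \right)}\right) = \left(-1\right) 2 \left(123 - \left(124 - 8^{2} \left(4 + 8\right)\right)\right) = - 2 \left(123 + \left(-124 + 64 \cdot 12\right)\right) = - 2 \left(123 + \left(-124 + 768\right)\right) = - 2 \left(123 + 644\right) = \left(-2\right) 767 = -1534$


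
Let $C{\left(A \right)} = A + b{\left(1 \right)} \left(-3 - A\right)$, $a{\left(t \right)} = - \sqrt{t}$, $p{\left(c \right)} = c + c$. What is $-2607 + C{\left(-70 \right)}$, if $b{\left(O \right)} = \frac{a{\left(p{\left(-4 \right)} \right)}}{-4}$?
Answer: $-2677 + \frac{67 i \sqrt{2}}{2} \approx -2677.0 + 47.376 i$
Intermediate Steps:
$p{\left(c \right)} = 2 c$
$b{\left(O \right)} = \frac{i \sqrt{2}}{2}$ ($b{\left(O \right)} = \frac{\left(-1\right) \sqrt{2 \left(-4\right)}}{-4} = - \sqrt{-8} \left(- \frac{1}{4}\right) = - 2 i \sqrt{2} \left(- \frac{1}{4}\right) = \frac{i \sqrt{2}}{2}$)
$C{\left(A \right)} = A + \frac{i \sqrt{2} \left(-3 - A\right)}{2}$ ($C{\left(A \right)} = A + \frac{i \sqrt{2}}{2} \left(-3 - A\right) = A + \frac{i \sqrt{2} \left(-3 - A\right)}{2}$)
$-2607 + C{\left(-70 \right)} = -2607 - \left(70 + \frac{3 i \sqrt{2}}{2} + \frac{1}{2} i \left(-70\right) \sqrt{2}\right) = -2607 - \left(70 - \frac{67 i \sqrt{2}}{2}\right) = -2677 + \frac{67 i \sqrt{2}}{2}$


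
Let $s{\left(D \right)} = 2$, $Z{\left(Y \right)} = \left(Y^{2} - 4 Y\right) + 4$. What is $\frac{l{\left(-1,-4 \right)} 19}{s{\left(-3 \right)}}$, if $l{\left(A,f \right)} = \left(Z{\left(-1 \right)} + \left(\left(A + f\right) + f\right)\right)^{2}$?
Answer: $0$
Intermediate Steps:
$Z{\left(Y \right)} = 4 + Y^{2} - 4 Y$
$l{\left(A,f \right)} = \left(9 + A + 2 f\right)^{2}$ ($l{\left(A,f \right)} = \left(\left(4 + \left(-1\right)^{2} - -4\right) + \left(\left(A + f\right) + f\right)\right)^{2} = \left(\left(4 + 1 + 4\right) + \left(A + 2 f\right)\right)^{2} = \left(9 + \left(A + 2 f\right)\right)^{2} = \left(9 + A + 2 f\right)^{2}$)
$\frac{l{\left(-1,-4 \right)} 19}{s{\left(-3 \right)}} = \frac{\left(9 - 1 + 2 \left(-4\right)\right)^{2} \cdot 19}{2} = \left(9 - 1 - 8\right)^{2} \cdot 19 \cdot \frac{1}{2} = 0^{2} \cdot 19 \cdot \frac{1}{2} = 0 \cdot 19 \cdot \frac{1}{2} = 0 \cdot \frac{1}{2} = 0$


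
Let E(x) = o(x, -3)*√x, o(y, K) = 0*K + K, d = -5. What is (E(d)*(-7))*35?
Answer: 735*I*√5 ≈ 1643.5*I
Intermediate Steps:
o(y, K) = K (o(y, K) = 0 + K = K)
E(x) = -3*√x
(E(d)*(-7))*35 = (-3*I*√5*(-7))*35 = (21*I*√5)*35 = 735*I*√5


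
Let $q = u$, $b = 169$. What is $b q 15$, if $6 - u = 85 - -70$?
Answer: $-377715$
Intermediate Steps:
$u = -149$ ($u = 6 - \left(85 - -70\right) = 6 - \left(85 + 70\right) = 6 - 155 = -149$)
$q = -149$
$b q 15 = 169 \left(-149\right) 15 = \left(-25181\right) 15 = -377715$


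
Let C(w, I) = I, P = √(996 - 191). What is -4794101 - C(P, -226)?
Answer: -4793875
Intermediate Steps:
P = √805 ≈ 28.373
-4794101 - C(P, -226) = -4794101 - 1*(-226) = -4794101 + 226 = -4793875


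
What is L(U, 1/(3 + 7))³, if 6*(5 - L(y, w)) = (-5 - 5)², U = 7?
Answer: -42875/27 ≈ -1588.0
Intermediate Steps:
L(y, w) = -35/3 (L(y, w) = 5 - (-5 - 5)²/6 = 5 - ⅙*(-10)² = 5 - ⅙*100 = 5 - 50/3 = -35/3)
L(U, 1/(3 + 7))³ = (-35/3)³ = -42875/27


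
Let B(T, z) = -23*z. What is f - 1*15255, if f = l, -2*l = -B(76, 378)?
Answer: -19602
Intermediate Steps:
l = -4347 (l = -(-1)*(-23*378)/2 = -(-1)*(-8694)/2 = -1/2*8694 = -4347)
f = -4347
f - 1*15255 = -4347 - 1*15255 = -4347 - 15255 = -19602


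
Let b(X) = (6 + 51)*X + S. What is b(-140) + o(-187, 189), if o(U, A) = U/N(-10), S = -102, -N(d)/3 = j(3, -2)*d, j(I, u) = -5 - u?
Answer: -727193/90 ≈ -8079.9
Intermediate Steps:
N(d) = 9*d (N(d) = -3*(-5 - 1*(-2))*d = -3*(-5 + 2)*d = -(-9)*d = 9*d)
o(U, A) = -U/90 (o(U, A) = U/((9*(-10))) = U/(-90) = U*(-1/90) = -U/90)
b(X) = -102 + 57*X (b(X) = (6 + 51)*X - 102 = 57*X - 102 = -102 + 57*X)
b(-140) + o(-187, 189) = (-102 + 57*(-140)) - 1/90*(-187) = (-102 - 7980) + 187/90 = -8082 + 187/90 = -727193/90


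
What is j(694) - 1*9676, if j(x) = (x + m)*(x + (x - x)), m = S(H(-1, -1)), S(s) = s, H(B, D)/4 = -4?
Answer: 460856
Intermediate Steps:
H(B, D) = -16 (H(B, D) = 4*(-4) = -16)
m = -16
j(x) = x*(-16 + x) (j(x) = (x - 16)*(x + (x - x)) = (-16 + x)*(x + 0) = (-16 + x)*x = x*(-16 + x))
j(694) - 1*9676 = 694*(-16 + 694) - 1*9676 = 694*678 - 9676 = 470532 - 9676 = 460856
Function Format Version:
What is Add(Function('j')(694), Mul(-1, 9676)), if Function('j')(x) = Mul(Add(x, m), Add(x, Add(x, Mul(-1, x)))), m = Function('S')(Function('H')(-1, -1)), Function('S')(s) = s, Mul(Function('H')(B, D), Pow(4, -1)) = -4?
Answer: 460856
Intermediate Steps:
Function('H')(B, D) = -16 (Function('H')(B, D) = Mul(4, -4) = -16)
m = -16
Function('j')(x) = Mul(x, Add(-16, x)) (Function('j')(x) = Mul(Add(x, -16), Add(x, Add(x, Mul(-1, x)))) = Mul(Add(-16, x), Add(x, 0)) = Mul(Add(-16, x), x) = Mul(x, Add(-16, x)))
Add(Function('j')(694), Mul(-1, 9676)) = Add(Mul(694, Add(-16, 694)), Mul(-1, 9676)) = Add(Mul(694, 678), -9676) = Add(470532, -9676) = 460856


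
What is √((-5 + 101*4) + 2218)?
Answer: √2617 ≈ 51.157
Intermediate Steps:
√((-5 + 101*4) + 2218) = √((-5 + 404) + 2218) = √(399 + 2218) = √2617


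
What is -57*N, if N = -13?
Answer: 741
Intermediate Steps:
-57*N = -57*(-13) = 741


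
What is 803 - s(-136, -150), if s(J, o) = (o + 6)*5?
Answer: 1523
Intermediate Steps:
s(J, o) = 30 + 5*o (s(J, o) = (6 + o)*5 = 30 + 5*o)
803 - s(-136, -150) = 803 - (30 + 5*(-150)) = 803 - (30 - 750) = 803 - 1*(-720) = 803 + 720 = 1523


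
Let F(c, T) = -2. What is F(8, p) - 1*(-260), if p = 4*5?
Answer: 258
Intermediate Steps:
p = 20
F(8, p) - 1*(-260) = -2 - 1*(-260) = -2 + 260 = 258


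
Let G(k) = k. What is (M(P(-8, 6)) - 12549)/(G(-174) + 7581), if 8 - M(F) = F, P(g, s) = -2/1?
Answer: -12539/7407 ≈ -1.6929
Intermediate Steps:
P(g, s) = -2 (P(g, s) = -2*1 = -2)
M(F) = 8 - F
(M(P(-8, 6)) - 12549)/(G(-174) + 7581) = ((8 - 1*(-2)) - 12549)/(-174 + 7581) = ((8 + 2) - 12549)/7407 = (10 - 12549)*(1/7407) = -12539*1/7407 = -12539/7407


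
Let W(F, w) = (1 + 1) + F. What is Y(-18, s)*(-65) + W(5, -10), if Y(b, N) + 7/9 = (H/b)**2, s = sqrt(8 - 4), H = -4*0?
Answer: 518/9 ≈ 57.556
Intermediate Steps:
H = 0
s = 2 (s = sqrt(4) = 2)
W(F, w) = 2 + F
Y(b, N) = -7/9 (Y(b, N) = -7/9 + (0/b)**2 = -7/9 + 0**2 = -7/9 + 0 = -7/9)
Y(-18, s)*(-65) + W(5, -10) = -7/9*(-65) + (2 + 5) = 455/9 + 7 = 518/9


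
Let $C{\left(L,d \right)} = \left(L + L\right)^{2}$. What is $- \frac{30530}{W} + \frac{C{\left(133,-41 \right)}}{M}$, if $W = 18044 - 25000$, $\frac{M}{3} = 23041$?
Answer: $\frac{1301251963}{240409794} \approx 5.4126$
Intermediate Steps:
$M = 69123$ ($M = 3 \cdot 23041 = 69123$)
$C{\left(L,d \right)} = 4 L^{2}$ ($C{\left(L,d \right)} = \left(2 L\right)^{2} = 4 L^{2}$)
$W = -6956$
$- \frac{30530}{W} + \frac{C{\left(133,-41 \right)}}{M} = - \frac{30530}{-6956} + \frac{4 \cdot 133^{2}}{69123} = \left(-30530\right) \left(- \frac{1}{6956}\right) + 4 \cdot 17689 \cdot \frac{1}{69123} = \frac{15265}{3478} + 70756 \cdot \frac{1}{69123} = \frac{15265}{3478} + \frac{70756}{69123} = \frac{1301251963}{240409794}$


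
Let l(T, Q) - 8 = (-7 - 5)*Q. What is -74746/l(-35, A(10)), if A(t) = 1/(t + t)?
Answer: -373730/37 ≈ -10101.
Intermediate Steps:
A(t) = 1/(2*t)
l(T, Q) = 8 - 12*Q (l(T, Q) = 8 + (-7 - 5)*Q = 8 - 12*Q)
-74746/l(-35, A(10)) = -74746/(8 - 6/10) = -74746/(8 - 12*1/20) = -74746/(8 - ⅗) = -74746/37/5 = -74746*5/37 = -373730/37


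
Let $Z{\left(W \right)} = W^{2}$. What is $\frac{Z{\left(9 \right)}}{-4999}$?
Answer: $- \frac{81}{4999} \approx -0.016203$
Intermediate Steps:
$\frac{Z{\left(9 \right)}}{-4999} = \frac{9^{2}}{-4999} = \left(- \frac{1}{4999}\right) 81 = - \frac{81}{4999}$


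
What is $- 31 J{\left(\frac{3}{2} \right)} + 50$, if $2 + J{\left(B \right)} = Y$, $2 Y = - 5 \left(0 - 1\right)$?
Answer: $\frac{69}{2} \approx 34.5$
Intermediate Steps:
$Y = \frac{5}{2}$ ($Y = \frac{\left(-5\right) \left(0 - 1\right)}{2} = \frac{\left(-5\right) \left(-1\right)}{2} = \frac{1}{2} \cdot 5 = \frac{5}{2} \approx 2.5$)
$J{\left(B \right)} = \frac{1}{2}$ ($J{\left(B \right)} = -2 + \frac{5}{2} = \frac{1}{2}$)
$- 31 J{\left(\frac{3}{2} \right)} + 50 = \left(-31\right) \frac{1}{2} + 50 = - \frac{31}{2} + 50 = \frac{69}{2}$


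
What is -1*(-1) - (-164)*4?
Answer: 657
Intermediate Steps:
-1*(-1) - (-164)*4 = 1 - 41*(-16) = 1 + 656 = 657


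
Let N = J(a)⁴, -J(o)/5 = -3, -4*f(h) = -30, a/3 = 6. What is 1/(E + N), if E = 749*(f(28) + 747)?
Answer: 2/1231491 ≈ 1.6240e-6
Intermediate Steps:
a = 18 (a = 3*6 = 18)
f(h) = 15/2 (f(h) = -¼*(-30) = 15/2)
J(o) = 15 (J(o) = -5*(-3) = 15)
E = 1130241/2 (E = 749*(15/2 + 747) = 749*(1509/2) = 1130241/2 ≈ 5.6512e+5)
N = 50625 (N = 15⁴ = 50625)
1/(E + N) = 1/(1130241/2 + 50625) = 1/(1231491/2) = 2/1231491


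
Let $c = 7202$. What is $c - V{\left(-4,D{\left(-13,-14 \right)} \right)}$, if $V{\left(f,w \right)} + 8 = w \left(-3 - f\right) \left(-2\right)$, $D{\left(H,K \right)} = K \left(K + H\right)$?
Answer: $7966$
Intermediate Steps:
$D{\left(H,K \right)} = K \left(H + K\right)$
$V{\left(f,w \right)} = -8 - 2 w \left(-3 - f\right)$ ($V{\left(f,w \right)} = -8 + w \left(-3 - f\right) \left(-2\right) = -8 - 2 w \left(-3 - f\right)$)
$c - V{\left(-4,D{\left(-13,-14 \right)} \right)} = 7202 - \left(-8 + 6 \left(- 14 \left(-13 - 14\right)\right) + 2 \left(-4\right) \left(- 14 \left(-13 - 14\right)\right)\right) = 7202 - \left(-8 + 6 \left(\left(-14\right) \left(-27\right)\right) + 2 \left(-4\right) \left(\left(-14\right) \left(-27\right)\right)\right) = 7202 - \left(-8 + 6 \cdot 378 + 2 \left(-4\right) 378\right) = 7202 - \left(-8 + 2268 - 3024\right) = 7202 - -764 = 7202 + 764 = 7966$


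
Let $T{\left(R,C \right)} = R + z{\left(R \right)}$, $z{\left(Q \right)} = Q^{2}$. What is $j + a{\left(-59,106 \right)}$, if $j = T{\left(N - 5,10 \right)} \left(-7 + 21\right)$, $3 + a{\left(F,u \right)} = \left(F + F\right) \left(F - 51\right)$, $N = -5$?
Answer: $14237$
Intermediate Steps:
$a{\left(F,u \right)} = -3 + 2 F \left(-51 + F\right)$ ($a{\left(F,u \right)} = -3 + \left(F + F\right) \left(F - 51\right) = -3 + 2 F \left(-51 + F\right)$)
$T{\left(R,C \right)} = R + R^{2}$
$j = 1260$ ($j = \left(-5 - 5\right) \left(1 - 10\right) \left(-7 + 21\right) = \left(-5 - 5\right) \left(1 - 10\right) 14 = - 10 \left(1 - 10\right) 14 = \left(-10\right) \left(-9\right) 14 = 90 \cdot 14 = 1260$)
$j + a{\left(-59,106 \right)} = 1260 - \left(-6015 - 6962\right) = 1260 + \left(-3 + 6018 + 2 \cdot 3481\right) = 1260 + \left(-3 + 6018 + 6962\right) = 1260 + 12977 = 14237$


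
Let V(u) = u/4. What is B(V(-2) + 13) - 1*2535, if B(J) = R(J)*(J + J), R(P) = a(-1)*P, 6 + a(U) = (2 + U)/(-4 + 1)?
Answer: -27085/6 ≈ -4514.2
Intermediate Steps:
a(U) = -20/3 - U/3 (a(U) = -6 + (2 + U)/(-4 + 1) = -6 + (2 + U)/(-3) = -6 + (2 + U)*(-⅓) = -6 + (-⅔ - U/3) = -20/3 - U/3)
R(P) = -19*P/3 (R(P) = (-20/3 - ⅓*(-1))*P = (-20/3 + ⅓)*P = -19*P/3)
V(u) = u/4 (V(u) = u*(¼) = u/4)
B(J) = -38*J²/3 (B(J) = (-19*J/3)*(J + J) = (-19*J/3)*(2*J) = -38*J²/3)
B(V(-2) + 13) - 1*2535 = -38*((¼)*(-2) + 13)²/3 - 1*2535 = -38*(-½ + 13)²/3 - 2535 = -38*(25/2)²/3 - 2535 = -38/3*625/4 - 2535 = -11875/6 - 2535 = -27085/6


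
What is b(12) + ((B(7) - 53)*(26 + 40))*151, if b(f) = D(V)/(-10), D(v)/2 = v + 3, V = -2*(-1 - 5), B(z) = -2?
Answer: -548133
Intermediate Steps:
V = 12 (V = -2*(-6) = 12)
D(v) = 6 + 2*v (D(v) = 2*(v + 3) = 2*(3 + v) = 6 + 2*v)
b(f) = -3 (b(f) = (6 + 2*12)/(-10) = (6 + 24)*(-⅒) = 30*(-⅒) = -3)
b(12) + ((B(7) - 53)*(26 + 40))*151 = -3 + ((-2 - 53)*(26 + 40))*151 = -3 - 55*66*151 = -3 - 3630*151 = -3 - 548130 = -548133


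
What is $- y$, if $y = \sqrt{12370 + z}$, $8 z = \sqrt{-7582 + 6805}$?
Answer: $- \frac{\sqrt{197920 + 2 i \sqrt{777}}}{4} \approx -111.22 - 0.015664 i$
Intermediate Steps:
$z = \frac{i \sqrt{777}}{8}$ ($z = \frac{\sqrt{-7582 + 6805}}{8} = \frac{\sqrt{-777}}{8} = \frac{i \sqrt{777}}{8} \approx 3.4843 i$)
$y = \sqrt{12370 + \frac{i \sqrt{777}}{8}} \approx 111.22 + 0.0157 i$
$- y = - \frac{\sqrt{197920 + 2 i \sqrt{777}}}{4}$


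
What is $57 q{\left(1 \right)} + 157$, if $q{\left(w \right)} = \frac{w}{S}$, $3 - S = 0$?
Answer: $176$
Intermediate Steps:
$S = 3$ ($S = 3 - 0 = 3 + 0 = 3$)
$q{\left(w \right)} = \frac{w}{3}$
$57 q{\left(1 \right)} + 157 = 57 \cdot \frac{1}{3} \cdot 1 + 157 = 57 \cdot \frac{1}{3} + 157 = 19 + 157 = 176$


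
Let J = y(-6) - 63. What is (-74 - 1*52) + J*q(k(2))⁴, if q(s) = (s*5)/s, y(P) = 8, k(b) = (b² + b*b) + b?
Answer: -34501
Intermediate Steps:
k(b) = b + 2*b² (k(b) = (b² + b²) + b = 2*b² + b = b + 2*b²)
q(s) = 5 (q(s) = (5*s)/s = 5)
J = -55 (J = 8 - 63 = -55)
(-74 - 1*52) + J*q(k(2))⁴ = (-74 - 1*52) - 55*5⁴ = (-74 - 52) - 55*625 = -126 - 34375 = -34501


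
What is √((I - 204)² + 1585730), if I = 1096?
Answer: √2381394 ≈ 1543.2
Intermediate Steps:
√((I - 204)² + 1585730) = √((1096 - 204)² + 1585730) = √(892² + 1585730) = √(795664 + 1585730) = √2381394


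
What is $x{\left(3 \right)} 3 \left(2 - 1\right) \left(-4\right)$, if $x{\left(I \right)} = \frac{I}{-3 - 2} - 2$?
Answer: $\frac{156}{5} \approx 31.2$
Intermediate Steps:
$x{\left(I \right)} = -2 - \frac{I}{5}$ ($x{\left(I \right)} = \frac{I}{-5} - 2 = - \frac{I}{5} - 2 = -2 - \frac{I}{5}$)
$x{\left(3 \right)} 3 \left(2 - 1\right) \left(-4\right) = \left(-2 - \frac{3}{5}\right) 3 \left(2 - 1\right) \left(-4\right) = \left(-2 - \frac{3}{5}\right) 3 \cdot 1 \left(-4\right) = \left(- \frac{13}{5}\right) 3 \left(-4\right) = \left(- \frac{39}{5}\right) \left(-4\right) = \frac{156}{5}$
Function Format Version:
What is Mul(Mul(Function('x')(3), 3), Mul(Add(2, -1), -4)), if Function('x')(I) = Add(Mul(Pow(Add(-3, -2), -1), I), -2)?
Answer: Rational(156, 5) ≈ 31.200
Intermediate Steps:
Function('x')(I) = Add(-2, Mul(Rational(-1, 5), I)) (Function('x')(I) = Add(Mul(Pow(-5, -1), I), -2) = Add(Mul(Rational(-1, 5), I), -2) = Add(-2, Mul(Rational(-1, 5), I)))
Mul(Mul(Function('x')(3), 3), Mul(Add(2, -1), -4)) = Mul(Mul(Add(-2, Mul(Rational(-1, 5), 3)), 3), Mul(Add(2, -1), -4)) = Mul(Mul(Add(-2, Rational(-3, 5)), 3), Mul(1, -4)) = Mul(Mul(Rational(-13, 5), 3), -4) = Mul(Rational(-39, 5), -4) = Rational(156, 5)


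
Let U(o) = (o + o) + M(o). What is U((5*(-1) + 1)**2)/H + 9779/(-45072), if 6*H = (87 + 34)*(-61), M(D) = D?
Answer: -85159535/332676432 ≈ -0.25598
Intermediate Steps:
H = -7381/6 (H = ((87 + 34)*(-61))/6 = (121*(-61))/6 = (1/6)*(-7381) = -7381/6 ≈ -1230.2)
U(o) = 3*o (U(o) = (o + o) + o = 2*o + o = 3*o)
U((5*(-1) + 1)**2)/H + 9779/(-45072) = (3*(5*(-1) + 1)**2)/(-7381/6) + 9779/(-45072) = (3*(-5 + 1)**2)*(-6/7381) + 9779*(-1/45072) = (3*(-4)**2)*(-6/7381) - 9779/45072 = (3*16)*(-6/7381) - 9779/45072 = 48*(-6/7381) - 9779/45072 = -288/7381 - 9779/45072 = -85159535/332676432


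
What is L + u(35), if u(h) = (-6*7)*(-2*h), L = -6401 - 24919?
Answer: -28380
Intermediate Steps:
L = -31320
u(h) = 84*h (u(h) = -(-84)*h = 84*h)
L + u(35) = -31320 + 84*35 = -31320 + 2940 = -28380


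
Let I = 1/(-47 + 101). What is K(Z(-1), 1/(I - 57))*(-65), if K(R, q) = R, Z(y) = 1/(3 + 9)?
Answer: -65/12 ≈ -5.4167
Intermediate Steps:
I = 1/54 ≈ 0.018519
Z(y) = 1/12
K(Z(-1), 1/(I - 57))*(-65) = (1/12)*(-65) = -65/12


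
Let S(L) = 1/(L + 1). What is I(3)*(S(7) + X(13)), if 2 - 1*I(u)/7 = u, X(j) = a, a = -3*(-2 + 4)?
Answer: 329/8 ≈ 41.125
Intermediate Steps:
S(L) = 1/(1 + L)
a = -6 (a = -3*2 = -6)
X(j) = -6
I(u) = 14 - 7*u
I(3)*(S(7) + X(13)) = (14 - 7*3)*(1/(1 + 7) - 6) = (14 - 21)*(1/8 - 6) = -7*(⅛ - 6) = -7*(-47/8) = 329/8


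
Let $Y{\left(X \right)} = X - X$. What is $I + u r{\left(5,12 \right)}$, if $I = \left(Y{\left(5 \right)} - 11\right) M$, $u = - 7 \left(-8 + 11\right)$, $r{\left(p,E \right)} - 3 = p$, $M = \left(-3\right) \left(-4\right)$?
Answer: $-300$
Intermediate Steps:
$Y{\left(X \right)} = 0$
$M = 12$
$r{\left(p,E \right)} = 3 + p$
$u = -21$ ($u = \left(-7\right) 3 = -21$)
$I = -132$ ($I = \left(0 - 11\right) 12 = \left(-11\right) 12 = -132$)
$I + u r{\left(5,12 \right)} = -132 - 21 \left(3 + 5\right) = -132 - 168 = -300$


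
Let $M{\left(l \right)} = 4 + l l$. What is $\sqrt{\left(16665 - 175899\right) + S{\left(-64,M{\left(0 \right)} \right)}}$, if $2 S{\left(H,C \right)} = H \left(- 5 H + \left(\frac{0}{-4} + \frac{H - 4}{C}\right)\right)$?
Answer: $3 i \sqrt{18770} \approx 411.01 i$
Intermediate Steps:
$M{\left(l \right)} = 4 + l^{2}$
$S{\left(H,C \right)} = \frac{H \left(- 5 H + \frac{-4 + H}{C}\right)}{2}$ ($S{\left(H,C \right)} = \frac{H \left(- 5 H + \left(\frac{0}{-4} + \frac{H - 4}{C}\right)\right)}{2} = \frac{H \left(- 5 H + \left(0 \left(- \frac{1}{4}\right) + \frac{-4 + H}{C}\right)\right)}{2} = \frac{H \left(- 5 H + \left(0 + \frac{-4 + H}{C}\right)\right)}{2} = \frac{H \left(- 5 H + \frac{-4 + H}{C}\right)}{2}$)
$\sqrt{\left(16665 - 175899\right) + S{\left(-64,M{\left(0 \right)} \right)}} = \sqrt{\left(16665 - 175899\right) + \frac{1}{2} \left(-64\right) \frac{1}{4 + 0^{2}} \left(-4 - 64 - 5 \left(4 + 0^{2}\right) \left(-64\right)\right)} = \sqrt{\left(16665 - 175899\right) + \frac{1}{2} \left(-64\right) \frac{1}{4 + 0} \left(-4 - 64 - 5 \left(4 + 0\right) \left(-64\right)\right)} = \sqrt{-159234 + \frac{1}{2} \left(-64\right) \frac{1}{4} \left(-4 - 64 - 20 \left(-64\right)\right)} = \sqrt{-159234 + \frac{1}{2} \left(-64\right) \frac{1}{4} \left(-4 - 64 + 1280\right)} = \sqrt{-159234 + \frac{1}{2} \left(-64\right) \frac{1}{4} \cdot 1212} = \sqrt{-159234 - 9696} = \sqrt{-168930} = 3 i \sqrt{18770}$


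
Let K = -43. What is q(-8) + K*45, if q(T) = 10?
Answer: -1925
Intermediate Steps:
q(-8) + K*45 = 10 - 43*45 = 10 - 1935 = -1925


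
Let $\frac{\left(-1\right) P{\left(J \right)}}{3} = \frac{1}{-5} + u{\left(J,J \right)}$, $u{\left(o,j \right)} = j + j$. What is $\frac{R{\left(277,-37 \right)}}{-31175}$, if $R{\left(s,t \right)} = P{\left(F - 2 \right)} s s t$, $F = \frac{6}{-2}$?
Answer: $\frac{434362869}{155875} \approx 2786.6$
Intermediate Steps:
$F = -3$ ($F = 6 \left(- \frac{1}{2}\right) = -3$)
$u{\left(o,j \right)} = 2 j$
$P{\left(J \right)} = \frac{3}{5} - 6 J$ ($P{\left(J \right)} = - 3 \left(\frac{1}{-5} + 2 J\right) = - 3 \left(- \frac{1}{5} + 2 J\right) = \frac{3}{5} - 6 J$)
$R{\left(s,t \right)} = \frac{153 t s^{2}}{5}$ ($R{\left(s,t \right)} = \left(\frac{3}{5} - 6 \left(-3 - 2\right)\right) s s t = \left(\frac{3}{5} - -30\right) s s t = \left(\frac{3}{5} + 30\right) s s t = \frac{153 s}{5} s t = \frac{153 t s^{2}}{5}$)
$\frac{R{\left(277,-37 \right)}}{-31175} = \frac{\frac{153}{5} \left(-37\right) 277^{2}}{-31175} = \frac{153}{5} \left(-37\right) 76729 \left(- \frac{1}{31175}\right) = \left(- \frac{434362869}{5}\right) \left(- \frac{1}{31175}\right) = \frac{434362869}{155875}$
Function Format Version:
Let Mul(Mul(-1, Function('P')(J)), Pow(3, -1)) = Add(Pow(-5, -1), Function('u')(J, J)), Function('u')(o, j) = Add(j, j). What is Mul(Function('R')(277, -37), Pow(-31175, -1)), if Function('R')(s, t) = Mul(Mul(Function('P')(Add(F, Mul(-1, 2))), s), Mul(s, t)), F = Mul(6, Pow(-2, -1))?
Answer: Rational(434362869, 155875) ≈ 2786.6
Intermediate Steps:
F = -3 (F = Mul(6, Rational(-1, 2)) = -3)
Function('u')(o, j) = Mul(2, j)
Function('P')(J) = Add(Rational(3, 5), Mul(-6, J)) (Function('P')(J) = Mul(-3, Add(Pow(-5, -1), Mul(2, J))) = Mul(-3, Add(Rational(-1, 5), Mul(2, J))) = Add(Rational(3, 5), Mul(-6, J)))
Function('R')(s, t) = Mul(Rational(153, 5), t, Pow(s, 2)) (Function('R')(s, t) = Mul(Mul(Add(Rational(3, 5), Mul(-6, Add(-3, Mul(-1, 2)))), s), Mul(s, t)) = Mul(Mul(Add(Rational(3, 5), Mul(-6, Add(-3, -2))), s), Mul(s, t)) = Mul(Mul(Add(Rational(3, 5), Mul(-6, -5)), s), Mul(s, t)) = Mul(Mul(Add(Rational(3, 5), 30), s), Mul(s, t)) = Mul(Mul(Rational(153, 5), s), Mul(s, t)) = Mul(Rational(153, 5), t, Pow(s, 2)))
Mul(Function('R')(277, -37), Pow(-31175, -1)) = Mul(Mul(Rational(153, 5), -37, Pow(277, 2)), Pow(-31175, -1)) = Mul(Mul(Rational(153, 5), -37, 76729), Rational(-1, 31175)) = Mul(Rational(-434362869, 5), Rational(-1, 31175)) = Rational(434362869, 155875)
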